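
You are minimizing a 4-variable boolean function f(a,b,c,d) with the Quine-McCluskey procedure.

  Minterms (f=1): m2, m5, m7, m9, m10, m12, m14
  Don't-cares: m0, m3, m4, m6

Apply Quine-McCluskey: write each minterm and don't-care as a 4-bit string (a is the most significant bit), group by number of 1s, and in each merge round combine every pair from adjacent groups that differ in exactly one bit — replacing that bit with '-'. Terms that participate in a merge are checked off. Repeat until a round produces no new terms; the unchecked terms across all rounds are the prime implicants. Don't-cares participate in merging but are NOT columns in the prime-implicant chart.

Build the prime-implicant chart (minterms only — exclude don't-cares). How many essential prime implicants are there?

Round 0: 0000✓ 0010✓ 0011✓ 0100✓ 0101✓ 0110✓ 0111✓ 1001 1010✓ 1100✓ 1110✓
Round 1: -010✓ -100✓ -110✓ 0-00✓ 0-10✓ 0-11✓ 00-0✓ 001-✓ 01-0✓ 01-1✓ 010-✓ 011-✓ 1-10✓ 11-0✓
Round 2: --10 -1-0 0--0 0-1- 01--
PIs = {--10, -1-0, 0--0, 0-1-, 01--, 1001}
Coverage chart:
  m2: --10,0--0,0-1-
  m5: 01-- ←essential
  m7: 0-1-,01--
  m9: 1001 ←essential
  m10: --10 ←essential
  m12: -1-0 ←essential
  m14: --10,-1-0
Essential: --10, -1-0, 01--, 1001

4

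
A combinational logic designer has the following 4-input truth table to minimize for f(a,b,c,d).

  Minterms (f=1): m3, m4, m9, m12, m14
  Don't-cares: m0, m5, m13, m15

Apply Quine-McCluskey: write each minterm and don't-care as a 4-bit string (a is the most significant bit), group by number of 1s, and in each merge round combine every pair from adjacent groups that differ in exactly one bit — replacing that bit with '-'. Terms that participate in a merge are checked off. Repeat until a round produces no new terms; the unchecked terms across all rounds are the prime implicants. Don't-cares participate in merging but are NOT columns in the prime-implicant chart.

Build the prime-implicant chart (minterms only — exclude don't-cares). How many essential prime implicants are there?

Round 0: 0000✓ 0011 0100✓ 0101✓ 1001✓ 1100✓ 1101✓ 1110✓ 1111✓
Round 1: -100✓ -101✓ 0-00 010-✓ 1-01 11-0✓ 11-1✓ 110-✓ 111-✓
Round 2: -10- 11--
PIs = {-10-, 0-00, 0011, 1-01, 11--}
Coverage chart:
  m3: 0011 ←essential
  m4: -10-,0-00
  m9: 1-01 ←essential
  m12: -10-,11--
  m14: 11-- ←essential
Essential: 0011, 1-01, 11--

3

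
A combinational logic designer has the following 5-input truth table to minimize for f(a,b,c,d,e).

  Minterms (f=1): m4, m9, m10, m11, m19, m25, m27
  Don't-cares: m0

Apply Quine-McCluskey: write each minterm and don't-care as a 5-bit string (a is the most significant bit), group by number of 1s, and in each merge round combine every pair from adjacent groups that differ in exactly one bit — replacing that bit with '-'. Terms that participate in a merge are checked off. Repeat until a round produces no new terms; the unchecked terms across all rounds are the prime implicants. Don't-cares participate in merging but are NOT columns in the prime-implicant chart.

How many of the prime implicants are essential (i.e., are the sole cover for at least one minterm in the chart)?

4

[col 0] 00000*, 00100*, 01001*, 01010*, 01011*, 10011*, 11001*, 11011*
[col 1] -1001*, -1011*, 00-00, 010-1*, 0101-, 1-011, 110-1*
[col 2] -10-1
Prime implicants: -10-1, 00-00, 0101-, 1-011
PI chart (minterm → PIs covering it):
  4 | 00-00  (sole → essential)
  9 | -10-1  (sole → essential)
  10 | 0101-  (sole → essential)
  11 | -10-1,0101-
  19 | 1-011  (sole → essential)
  25 | -10-1  (sole → essential)
  27 | -10-1,1-011
Essential prime implicants: -10-1, 00-00, 0101-, 1-011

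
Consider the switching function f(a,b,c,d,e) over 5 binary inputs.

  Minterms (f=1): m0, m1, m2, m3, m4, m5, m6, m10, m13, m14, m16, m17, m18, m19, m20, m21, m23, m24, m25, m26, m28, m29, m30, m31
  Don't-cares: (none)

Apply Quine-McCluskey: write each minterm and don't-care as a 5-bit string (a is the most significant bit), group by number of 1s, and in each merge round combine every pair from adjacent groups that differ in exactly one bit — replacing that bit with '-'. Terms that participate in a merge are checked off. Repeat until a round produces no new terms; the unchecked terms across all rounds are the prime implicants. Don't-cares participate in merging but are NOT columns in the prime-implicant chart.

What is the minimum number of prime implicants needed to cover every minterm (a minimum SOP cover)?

6

[col 0] 00000*, 00001*, 00010*, 00011*, 00100*, 00101*, 00110*, 01010*, 01101*, 01110*, 10000*, 10001*, 10010*, 10011*, 10100*, 10101*, 10111*, 11000*, 11001*, 11010*, 11100*, 11101*, 11110*, 11111*
[col 1] -0000*, -0001*, -0010*, -0011*, -0100*, -0101*, -1010*, -1101*, -1110*, 0-010*, 0-101*, 0-110*, 00-00*, 00-01*, 00-10*, 000-0*, 000-1*, 0000-*, 0001-*, 001-0*, 0010-*, 01-10*, 1-000*, 1-001*, 1-010*, 1-100*, 1-101*, 1-111*, 10-00*, 10-01*, 10-11*, 100-0*, 100-1*, 1000-*, 1001-*, 101-1*, 1010-*, 11-00*, 11-01*, 11-10*, 110-0*, 1100-*, 111-0*, 111-1*, 1110-*, 1111-*
[col 2] --010, --101, -0-00*, -0-01*, -00-0*, -00-1*, -000-*, -001-*, -010-*, -1-10, 0--10, 00--0, 00-0-*, 000--*, 1--00*, 1--01*, 1-0-0, 1-00-*, 1-1-1, 1-10-*, 10--1, 10-0-*, 100--*, 11--0, 11-0-*, 111--
[col 3] -0-0-, -00--, 1--0-
Prime implicants: --010, --101, -0-0-, -00--, -1-10, 0--10, 00--0, 1--0-, 1-0-0, 1-1-1, 10--1, 11--0, 111--
PI chart (minterm → PIs covering it):
  0 | -0-0-,-00--,00--0
  1 | -0-0-,-00--
  2 | --010,-00--,0--10,00--0
  3 | -00--  (sole → essential)
  4 | -0-0-,00--0
  5 | --101,-0-0-
  6 | 0--10,00--0
  10 | --010,-1-10,0--10
  13 | --101  (sole → essential)
  14 | -1-10,0--10
  16 | -0-0-,-00--,1--0-,1-0-0
  17 | -0-0-,-00--,1--0-,10--1
  18 | --010,-00--,1-0-0
  19 | -00--,10--1
  20 | -0-0-,1--0-
  21 | --101,-0-0-,1--0-,1-1-1,10--1
  23 | 1-1-1,10--1
  24 | 1--0-,1-0-0,11--0
  25 | 1--0-  (sole → essential)
  26 | --010,-1-10,1-0-0,11--0
  28 | 1--0-,11--0,111--
  29 | --101,1--0-,1-1-1,111--
  30 | -1-10,11--0,111--
  31 | 1-1-1,111--
Essential prime implicants: --101, -00--, 1--0-
Petrick residual → -1-10, 00--0, 1-1-1
Minimum SOP uses 6 PIs: cd'e + b'c' + bde' + a'b'e' + ad' + ace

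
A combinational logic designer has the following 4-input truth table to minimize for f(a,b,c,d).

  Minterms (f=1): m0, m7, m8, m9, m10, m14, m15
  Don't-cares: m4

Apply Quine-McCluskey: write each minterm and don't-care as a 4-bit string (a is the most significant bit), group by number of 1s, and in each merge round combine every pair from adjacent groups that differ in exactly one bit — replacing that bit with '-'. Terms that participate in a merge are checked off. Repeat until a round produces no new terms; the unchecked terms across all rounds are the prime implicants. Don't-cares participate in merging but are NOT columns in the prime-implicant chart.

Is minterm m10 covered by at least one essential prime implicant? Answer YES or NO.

NO

[col 0] 0000*, 0100*, 0111*, 1000*, 1001*, 1010*, 1110*, 1111*
[col 1] -000, -111, 0-00, 1-10, 10-0, 100-, 111-
Prime implicants: -000, -111, 0-00, 1-10, 10-0, 100-, 111-
PI chart (minterm → PIs covering it):
  0 | -000,0-00
  7 | -111  (sole → essential)
  8 | -000,10-0,100-
  9 | 100-  (sole → essential)
  10 | 1-10,10-0
  14 | 1-10,111-
  15 | -111,111-
Essential prime implicants: -111, 100-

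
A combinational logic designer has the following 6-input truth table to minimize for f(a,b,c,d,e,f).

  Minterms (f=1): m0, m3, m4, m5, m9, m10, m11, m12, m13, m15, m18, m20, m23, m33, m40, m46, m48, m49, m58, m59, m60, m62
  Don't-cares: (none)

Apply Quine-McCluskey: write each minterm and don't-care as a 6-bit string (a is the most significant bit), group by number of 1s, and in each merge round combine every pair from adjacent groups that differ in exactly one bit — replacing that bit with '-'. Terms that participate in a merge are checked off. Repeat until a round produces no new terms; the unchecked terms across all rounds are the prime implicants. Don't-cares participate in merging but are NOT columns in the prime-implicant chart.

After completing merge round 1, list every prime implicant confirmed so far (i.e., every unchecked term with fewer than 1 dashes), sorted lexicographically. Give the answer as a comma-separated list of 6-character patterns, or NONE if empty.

size-2^0 implicants → 000000(✓)  000011(✓)  000100(✓)  000101(✓)  001001(✓)  001010(✓)  001011(✓)  001100(✓)  001101(✓)  001111(✓)  010010  010100(✓)  010111  100001(✓)  101000  101110(✓)  110000(✓)  110001(✓)  111010(✓)  111011(✓)  111100(✓)  111110(✓)
size-2^1 implicants → 0-0100  00-011  00-100(✓)  00-101(✓)  000-00  00010-(✓)  001-01(✓)  001-11(✓)  0010-1(✓)  00101-  0011-1(✓)  00110-(✓)  1-0001  1-1110  11000-  111-10  11101-  1111-0
size-2^2 implicants → 00-10-  001--1
Unchecked terms (primes): 0-0100, 00-011, 00-10-, 000-00, 001--1, 00101-, 010010, 010111, 1-0001, 1-1110, 101000, 11000-, 111-10, 11101-, 1111-0

010010, 010111, 101000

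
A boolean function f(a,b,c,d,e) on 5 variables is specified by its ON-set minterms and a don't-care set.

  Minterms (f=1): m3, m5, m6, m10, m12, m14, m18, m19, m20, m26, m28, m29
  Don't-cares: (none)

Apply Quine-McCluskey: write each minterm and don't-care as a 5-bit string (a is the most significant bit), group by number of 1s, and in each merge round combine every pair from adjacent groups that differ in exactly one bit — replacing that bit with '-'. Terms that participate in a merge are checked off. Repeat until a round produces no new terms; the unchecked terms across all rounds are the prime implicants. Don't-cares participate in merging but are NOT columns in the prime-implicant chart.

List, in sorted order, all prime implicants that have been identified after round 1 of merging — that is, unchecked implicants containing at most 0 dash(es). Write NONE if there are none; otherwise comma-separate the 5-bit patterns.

00101

[col 0] 00011*, 00101, 00110*, 01010*, 01100*, 01110*, 10010*, 10011*, 10100*, 11010*, 11100*, 11101*
[col 1] -0011, -1010, -1100, 0-110, 01-10, 011-0, 1-010, 1-100, 1001-, 1110-
Prime implicants: -0011, -1010, -1100, 0-110, 00101, 01-10, 011-0, 1-010, 1-100, 1001-, 1110-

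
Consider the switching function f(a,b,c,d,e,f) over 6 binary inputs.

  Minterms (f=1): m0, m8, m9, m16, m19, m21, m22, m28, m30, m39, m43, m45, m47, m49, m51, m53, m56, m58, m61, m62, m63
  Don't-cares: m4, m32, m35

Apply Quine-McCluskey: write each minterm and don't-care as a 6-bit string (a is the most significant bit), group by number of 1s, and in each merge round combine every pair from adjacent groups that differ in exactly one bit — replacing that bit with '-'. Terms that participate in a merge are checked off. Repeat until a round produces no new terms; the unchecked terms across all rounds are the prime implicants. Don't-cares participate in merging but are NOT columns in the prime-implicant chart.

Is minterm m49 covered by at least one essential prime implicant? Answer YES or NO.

NO

[col 0] 000000*, 000100*, 001000*, 001001*, 010000*, 010011*, 010101*, 010110*, 011100*, 011110*, 100000*, 100011*, 100111*, 101011*, 101101*, 101111*, 110001*, 110011*, 110101*, 111000*, 111010*, 111101*, 111110*, 111111*
[col 1] -00000, -10011, -10101, -11110, 0-0000, 00-000, 000-00, 00100-, 01-110, 0111-0, 1-0011, 1-1101*, 1-1111*, 10-011*, 10-111*, 100-11*, 101-11*, 1011-1*, 11-101, 110-01, 1100-1, 111-10, 1110-0, 1111-1*, 11111-
[col 2] 1-11-1, 10--11
Prime implicants: -00000, -10011, -10101, -11110, 0-0000, 00-000, 000-00, 00100-, 01-110, 0111-0, 1-0011, 1-11-1, 10--11, 11-101, 110-01, 1100-1, 111-10, 1110-0, 11111-
PI chart (minterm → PIs covering it):
  0 | -00000,0-0000,00-000,000-00
  8 | 00-000,00100-
  9 | 00100-  (sole → essential)
  16 | 0-0000  (sole → essential)
  19 | -10011  (sole → essential)
  21 | -10101  (sole → essential)
  22 | 01-110  (sole → essential)
  28 | 0111-0  (sole → essential)
  30 | -11110,01-110,0111-0
  39 | 10--11  (sole → essential)
  43 | 10--11  (sole → essential)
  45 | 1-11-1  (sole → essential)
  47 | 1-11-1,10--11
  49 | 110-01,1100-1
  51 | -10011,1-0011,1100-1
  53 | -10101,11-101,110-01
  56 | 1110-0  (sole → essential)
  58 | 111-10,1110-0
  61 | 1-11-1,11-101
  62 | -11110,111-10,11111-
  63 | 1-11-1,11111-
Essential prime implicants: -10011, -10101, 0-0000, 00100-, 01-110, 0111-0, 1-11-1, 10--11, 1110-0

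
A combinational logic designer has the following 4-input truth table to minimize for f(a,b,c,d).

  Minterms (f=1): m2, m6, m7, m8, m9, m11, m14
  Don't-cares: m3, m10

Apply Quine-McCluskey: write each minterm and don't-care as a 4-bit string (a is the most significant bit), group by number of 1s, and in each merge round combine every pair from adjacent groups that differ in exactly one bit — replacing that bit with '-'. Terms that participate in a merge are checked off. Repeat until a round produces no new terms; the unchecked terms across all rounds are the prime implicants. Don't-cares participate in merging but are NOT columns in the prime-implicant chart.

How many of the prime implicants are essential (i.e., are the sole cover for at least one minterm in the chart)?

3

[col 0] 0010*, 0011*, 0110*, 0111*, 1000*, 1001*, 1010*, 1011*, 1110*
[col 1] -010*, -011*, -110*, 0-10*, 0-11*, 001-*, 011-*, 1-10*, 10-0*, 10-1*, 100-*, 101-*
[col 2] --10, -01-, 0-1-, 10--
Prime implicants: --10, -01-, 0-1-, 10--
PI chart (minterm → PIs covering it):
  2 | --10,-01-,0-1-
  6 | --10,0-1-
  7 | 0-1-  (sole → essential)
  8 | 10--  (sole → essential)
  9 | 10--  (sole → essential)
  11 | -01-,10--
  14 | --10  (sole → essential)
Essential prime implicants: --10, 0-1-, 10--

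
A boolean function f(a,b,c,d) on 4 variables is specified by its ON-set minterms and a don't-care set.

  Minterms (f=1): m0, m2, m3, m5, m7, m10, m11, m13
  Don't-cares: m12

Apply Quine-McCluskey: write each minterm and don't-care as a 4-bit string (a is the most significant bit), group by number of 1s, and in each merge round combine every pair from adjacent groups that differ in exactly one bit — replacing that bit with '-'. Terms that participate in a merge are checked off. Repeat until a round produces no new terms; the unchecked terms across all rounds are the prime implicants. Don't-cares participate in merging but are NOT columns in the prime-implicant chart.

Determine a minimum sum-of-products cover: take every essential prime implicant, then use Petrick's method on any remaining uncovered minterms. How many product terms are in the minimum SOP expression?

4

size-2^0 implicants → 0000(✓)  0010(✓)  0011(✓)  0101(✓)  0111(✓)  1010(✓)  1011(✓)  1100(✓)  1101(✓)
size-2^1 implicants → -010(✓)  -011(✓)  -101  0-11  00-0  001-(✓)  01-1  101-(✓)  110-
size-2^2 implicants → -01-
Unchecked terms (primes): -01-, -101, 0-11, 00-0, 01-1, 110-
Minterm coverage:
  m0 ⊆ 00-0 [E]
  m2 ⊆ -01-,00-0
  m3 ⊆ -01-,0-11
  m5 ⊆ -101,01-1
  m7 ⊆ 0-11,01-1
  m10 ⊆ -01- [E]
  m11 ⊆ -01- [E]
  m13 ⊆ -101,110-
E = {-01-, 00-0}
Petrick residual → -101, 0-11
Cover = b'c + bc'd + a'cd + a'b'd'  |cover|=4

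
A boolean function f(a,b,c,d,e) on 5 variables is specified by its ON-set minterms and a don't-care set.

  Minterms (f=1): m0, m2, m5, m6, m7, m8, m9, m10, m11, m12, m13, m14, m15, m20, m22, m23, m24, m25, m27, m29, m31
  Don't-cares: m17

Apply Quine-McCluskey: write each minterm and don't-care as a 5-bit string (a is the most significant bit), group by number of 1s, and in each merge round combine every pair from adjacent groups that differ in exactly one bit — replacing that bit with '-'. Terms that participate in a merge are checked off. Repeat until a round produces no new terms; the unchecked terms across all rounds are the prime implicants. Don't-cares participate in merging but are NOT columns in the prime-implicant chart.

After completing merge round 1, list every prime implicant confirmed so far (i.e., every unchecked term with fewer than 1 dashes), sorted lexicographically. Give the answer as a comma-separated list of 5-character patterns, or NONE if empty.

[col 0] 00000*, 00010*, 00101*, 00110*, 00111*, 01000*, 01001*, 01010*, 01011*, 01100*, 01101*, 01110*, 01111*, 10001*, 10100*, 10110*, 10111*, 11000*, 11001*, 11011*, 11101*, 11111*
[col 1] -0110*, -0111*, -1000*, -1001*, -1011*, -1101*, -1111*, 0-000*, 0-010*, 0-101*, 0-110*, 0-111*, 00-10*, 000-0*, 001-1*, 0011-*, 01-00*, 01-01*, 01-10*, 01-11*, 010-0*, 010-1*, 0100-*, 0101-*, 011-0*, 011-1*, 0110-*, 0111-*, 1-001, 1-111*, 101-0, 1011-*, 11-01*, 11-11*, 110-1*, 1100-*, 111-1*
[col 2] --111, -011-, -1-01*, -1-11*, -10-1*, -100-, -11-1*, 0--10, 0-0-0, 0-1-1, 0-11-, 01--0*, 01--1*, 01-0-*, 01-1-*, 010--*, 011--*, 11--1*
[col 3] -1--1, 01---
Prime implicants: --111, -011-, -1--1, -100-, 0--10, 0-0-0, 0-1-1, 0-11-, 01---, 1-001, 101-0

NONE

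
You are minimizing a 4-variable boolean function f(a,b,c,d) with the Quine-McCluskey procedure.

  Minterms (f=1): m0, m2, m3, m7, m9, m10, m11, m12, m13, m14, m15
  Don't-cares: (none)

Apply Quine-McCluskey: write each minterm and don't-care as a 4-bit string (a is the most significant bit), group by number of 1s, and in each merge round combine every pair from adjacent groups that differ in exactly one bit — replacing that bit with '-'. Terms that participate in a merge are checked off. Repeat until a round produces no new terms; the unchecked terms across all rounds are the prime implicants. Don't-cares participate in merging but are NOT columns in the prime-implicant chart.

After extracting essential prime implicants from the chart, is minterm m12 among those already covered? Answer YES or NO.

YES

[col 0] 0000*, 0010*, 0011*, 0111*, 1001*, 1010*, 1011*, 1100*, 1101*, 1110*, 1111*
[col 1] -010*, -011*, -111*, 0-11*, 00-0, 001-*, 1-01*, 1-10*, 1-11*, 10-1*, 101-*, 11-0*, 11-1*, 110-*, 111-*
[col 2] --11, -01-, 1--1, 1-1-, 11--
Prime implicants: --11, -01-, 00-0, 1--1, 1-1-, 11--
PI chart (minterm → PIs covering it):
  0 | 00-0  (sole → essential)
  2 | -01-,00-0
  3 | --11,-01-
  7 | --11  (sole → essential)
  9 | 1--1  (sole → essential)
  10 | -01-,1-1-
  11 | --11,-01-,1--1,1-1-
  12 | 11--  (sole → essential)
  13 | 1--1,11--
  14 | 1-1-,11--
  15 | --11,1--1,1-1-,11--
Essential prime implicants: --11, 00-0, 1--1, 11--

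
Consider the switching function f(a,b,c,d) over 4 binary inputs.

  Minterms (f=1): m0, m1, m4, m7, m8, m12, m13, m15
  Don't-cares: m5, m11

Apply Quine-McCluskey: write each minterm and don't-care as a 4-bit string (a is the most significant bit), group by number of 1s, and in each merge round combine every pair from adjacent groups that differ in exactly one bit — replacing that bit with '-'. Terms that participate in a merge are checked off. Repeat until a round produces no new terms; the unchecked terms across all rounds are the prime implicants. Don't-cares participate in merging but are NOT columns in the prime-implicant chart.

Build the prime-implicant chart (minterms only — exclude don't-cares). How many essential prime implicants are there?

[col 0] 0000*, 0001*, 0100*, 0101*, 0111*, 1000*, 1011*, 1100*, 1101*, 1111*
[col 1] -000*, -100*, -101*, -111*, 0-00*, 0-01*, 000-*, 01-1*, 010-*, 1-00*, 1-11, 11-1*, 110-*
[col 2] --00, -1-1, -10-, 0-0-
Prime implicants: --00, -1-1, -10-, 0-0-, 1-11
PI chart (minterm → PIs covering it):
  0 | --00,0-0-
  1 | 0-0-  (sole → essential)
  4 | --00,-10-,0-0-
  7 | -1-1  (sole → essential)
  8 | --00  (sole → essential)
  12 | --00,-10-
  13 | -1-1,-10-
  15 | -1-1,1-11
Essential prime implicants: --00, -1-1, 0-0-

3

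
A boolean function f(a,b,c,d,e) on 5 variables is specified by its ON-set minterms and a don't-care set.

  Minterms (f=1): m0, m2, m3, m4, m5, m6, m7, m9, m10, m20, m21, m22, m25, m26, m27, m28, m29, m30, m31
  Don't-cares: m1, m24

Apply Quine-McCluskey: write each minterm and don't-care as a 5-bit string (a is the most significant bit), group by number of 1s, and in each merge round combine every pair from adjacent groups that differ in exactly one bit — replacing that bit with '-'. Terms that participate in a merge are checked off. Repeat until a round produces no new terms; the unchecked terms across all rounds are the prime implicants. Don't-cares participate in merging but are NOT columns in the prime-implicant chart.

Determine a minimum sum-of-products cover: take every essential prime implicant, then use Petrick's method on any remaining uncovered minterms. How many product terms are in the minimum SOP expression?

6

Round 0: 00000✓ 00001✓ 00010✓ 00011✓ 00100✓ 00101✓ 00110✓ 00111✓ 01001✓ 01010✓ 10100✓ 10101✓ 10110✓ 11000✓ 11001✓ 11010✓ 11011✓ 11100✓ 11101✓ 11110✓ 11111✓
Round 1: -0100✓ -0101✓ -0110✓ -1001 -1010 0-001 0-010 00-00✓ 00-01✓ 00-10✓ 00-11✓ 000-0✓ 000-1✓ 0000-✓ 0001-✓ 001-0✓ 001-1✓ 0010-✓ 0011-✓ 1-100✓ 1-101✓ 1-110✓ 101-0✓ 1010-✓ 11-00✓ 11-01✓ 11-10✓ 11-11✓ 110-0✓ 110-1✓ 1100-✓ 1101-✓ 111-0✓ 111-1✓ 1110-✓ 1111-✓
Round 2: -01-0 -010- 00--0✓ 00--1✓ 00-0-✓ 00-1-✓ 000--✓ 001--✓ 1-1-0 1-10- 11--0✓ 11--1✓ 11-0-✓ 11-1-✓ 110--✓ 111--✓
Round 3: 00--- 11---
PIs = {-01-0, -010-, -1001, -1010, 0-001, 0-010, 00---, 1-1-0, 1-10-, 11---}
Coverage chart:
  m0: 00--- ←essential
  m2: 0-010,00---
  m3: 00--- ←essential
  m4: -01-0,-010-,00---
  m5: -010-,00---
  m6: -01-0,00---
  m7: 00--- ←essential
  m9: -1001,0-001
  m10: -1010,0-010
  m20: -01-0,-010-,1-1-0,1-10-
  m21: -010-,1-10-
  m22: -01-0,1-1-0
  m25: -1001,11---
  m26: -1010,11---
  m27: 11--- ←essential
  m28: 1-1-0,1-10-,11---
  m29: 1-10-,11---
  m30: 1-1-0,11---
  m31: 11--- ←essential
Essential: 00---, 11---
Petrick residual → -01-0, -010-, -1001, -1010
Min cover (6 terms): b'ce' + b'cd' + bc'd'e + bc'de' + a'b' + ab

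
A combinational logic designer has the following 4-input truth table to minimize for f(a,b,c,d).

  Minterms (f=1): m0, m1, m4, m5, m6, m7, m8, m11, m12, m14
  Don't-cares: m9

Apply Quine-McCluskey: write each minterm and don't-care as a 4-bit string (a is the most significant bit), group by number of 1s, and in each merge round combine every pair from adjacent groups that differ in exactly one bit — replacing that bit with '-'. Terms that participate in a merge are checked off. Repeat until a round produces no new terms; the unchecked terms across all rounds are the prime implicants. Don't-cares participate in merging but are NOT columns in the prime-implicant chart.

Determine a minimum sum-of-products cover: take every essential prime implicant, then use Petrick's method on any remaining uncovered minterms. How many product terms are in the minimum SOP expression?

Round 0: 0000✓ 0001✓ 0100✓ 0101✓ 0110✓ 0111✓ 1000✓ 1001✓ 1011✓ 1100✓ 1110✓
Round 1: -000✓ -001✓ -100✓ -110✓ 0-00✓ 0-01✓ 000-✓ 01-0✓ 01-1✓ 010-✓ 011-✓ 1-00✓ 10-1 100-✓ 11-0✓
Round 2: --00 -00- -1-0 0-0- 01--
PIs = {--00, -00-, -1-0, 0-0-, 01--, 10-1}
Coverage chart:
  m0: --00,-00-,0-0-
  m1: -00-,0-0-
  m4: --00,-1-0,0-0-,01--
  m5: 0-0-,01--
  m6: -1-0,01--
  m7: 01-- ←essential
  m8: --00,-00-
  m11: 10-1 ←essential
  m12: --00,-1-0
  m14: -1-0 ←essential
Essential: -1-0, 01--, 10-1
Petrick residual → -00-
Min cover (4 terms): b'c' + bd' + a'b + ab'd

4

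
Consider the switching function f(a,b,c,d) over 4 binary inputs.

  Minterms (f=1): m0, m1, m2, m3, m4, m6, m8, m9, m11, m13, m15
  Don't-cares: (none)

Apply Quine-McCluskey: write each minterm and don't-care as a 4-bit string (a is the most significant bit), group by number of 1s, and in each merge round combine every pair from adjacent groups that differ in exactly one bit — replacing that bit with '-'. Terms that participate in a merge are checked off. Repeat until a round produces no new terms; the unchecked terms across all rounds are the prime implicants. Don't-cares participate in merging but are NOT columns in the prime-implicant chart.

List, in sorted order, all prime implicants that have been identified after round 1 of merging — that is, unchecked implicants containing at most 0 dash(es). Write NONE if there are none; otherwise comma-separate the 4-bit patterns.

NONE

[col 0] 0000*, 0001*, 0010*, 0011*, 0100*, 0110*, 1000*, 1001*, 1011*, 1101*, 1111*
[col 1] -000*, -001*, -011*, 0-00*, 0-10*, 00-0*, 00-1*, 000-*, 001-*, 01-0*, 1-01*, 1-11*, 10-1*, 100-*, 11-1*
[col 2] -0-1, -00-, 0--0, 00--, 1--1
Prime implicants: -0-1, -00-, 0--0, 00--, 1--1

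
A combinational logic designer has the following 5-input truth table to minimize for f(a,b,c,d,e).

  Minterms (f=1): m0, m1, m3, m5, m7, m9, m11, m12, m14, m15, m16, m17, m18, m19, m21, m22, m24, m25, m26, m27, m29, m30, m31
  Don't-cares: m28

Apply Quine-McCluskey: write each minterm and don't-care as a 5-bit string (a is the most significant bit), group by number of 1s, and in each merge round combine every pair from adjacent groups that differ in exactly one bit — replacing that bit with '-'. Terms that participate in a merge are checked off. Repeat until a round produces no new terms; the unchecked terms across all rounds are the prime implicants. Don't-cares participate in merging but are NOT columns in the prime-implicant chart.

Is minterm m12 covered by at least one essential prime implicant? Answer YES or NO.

Round 0: 00000✓ 00001✓ 00011✓ 00101✓ 00111✓ 01001✓ 01011✓ 01100✓ 01110✓ 01111✓ 10000✓ 10001✓ 10010✓ 10011✓ 10101✓ 10110✓ 11000✓ 11001✓ 11010✓ 11011✓ 11100✓ 11101✓ 11110✓ 11111✓
Round 1: -0000✓ -0001✓ -0011✓ -0101✓ -1001✓ -1011✓ -1100✓ -1110✓ -1111✓ 0-001✓ 0-011✓ 0-111✓ 00-01✓ 00-11✓ 000-1✓ 0000-✓ 001-1✓ 01-11✓ 010-1✓ 011-0✓ 0111-✓ 1-000✓ 1-001✓ 1-010✓ 1-011✓ 1-101✓ 1-110✓ 10-01✓ 10-10✓ 100-0✓ 100-1✓ 1000-✓ 1001-✓ 11-00✓ 11-01✓ 11-10✓ 11-11✓ 110-0✓ 110-1✓ 1100-✓ 1101-✓ 111-0✓ 111-1✓ 1110-✓ 1111-✓
Round 2: --001✓ --011✓ -0-01 -00-1✓ -000- -1-11 -10-1✓ -11-0 -111- 0--11 0-0-1✓ 00--1 1--01 1--10 1-0-0✓ 1-0-1✓ 1-00-✓ 1-01-✓ 100--✓ 11--0✓ 11--1✓ 11-0-✓ 11-1-✓ 110--✓ 111--✓
Round 3: --0-1 1-0-- 11---
PIs = {--0-1, -0-01, -000-, -1-11, -11-0, -111-, 0--11, 00--1, 1--01, 1--10, 1-0--, 11---}
Coverage chart:
  m0: -000- ←essential
  m1: --0-1,-0-01,-000-,00--1
  m3: --0-1,0--11,00--1
  m5: -0-01,00--1
  m7: 0--11,00--1
  m9: --0-1 ←essential
  m11: --0-1,-1-11,0--11
  m12: -11-0 ←essential
  m14: -11-0,-111-
  m15: -1-11,-111-,0--11
  m16: -000-,1-0--
  m17: --0-1,-0-01,-000-,1--01,1-0--
  m18: 1--10,1-0--
  m19: --0-1,1-0--
  m21: -0-01,1--01
  m22: 1--10 ←essential
  m24: 1-0--,11---
  m25: --0-1,1--01,1-0--,11---
  m26: 1--10,1-0--,11---
  m27: --0-1,-1-11,1-0--,11---
  m29: 1--01,11---
  m30: -11-0,-111-,1--10,11---
  m31: -1-11,-111-,11---
Essential: --0-1, -000-, -11-0, 1--10

YES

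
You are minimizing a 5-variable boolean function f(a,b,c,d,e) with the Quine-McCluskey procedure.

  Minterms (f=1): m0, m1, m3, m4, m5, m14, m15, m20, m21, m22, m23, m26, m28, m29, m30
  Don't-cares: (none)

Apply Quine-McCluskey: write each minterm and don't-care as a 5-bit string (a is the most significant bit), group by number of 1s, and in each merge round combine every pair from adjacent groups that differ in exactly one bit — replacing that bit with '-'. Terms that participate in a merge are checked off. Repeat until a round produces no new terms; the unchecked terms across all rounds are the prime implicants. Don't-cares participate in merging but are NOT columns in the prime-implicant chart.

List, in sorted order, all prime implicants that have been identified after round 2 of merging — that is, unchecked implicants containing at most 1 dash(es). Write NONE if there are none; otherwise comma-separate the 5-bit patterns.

size-2^0 implicants → 00000(✓)  00001(✓)  00011(✓)  00100(✓)  00101(✓)  01110(✓)  01111(✓)  10100(✓)  10101(✓)  10110(✓)  10111(✓)  11010(✓)  11100(✓)  11101(✓)  11110(✓)
size-2^1 implicants → -0100(✓)  -0101(✓)  -1110  00-00(✓)  00-01(✓)  000-1  0000-(✓)  0010-(✓)  0111-  1-100(✓)  1-101(✓)  1-110(✓)  101-0(✓)  101-1(✓)  1010-(✓)  1011-(✓)  11-10  111-0(✓)  1110-(✓)
size-2^2 implicants → -010-  00-0-  1-1-0  1-10-  101--
Unchecked terms (primes): -010-, -1110, 00-0-, 000-1, 0111-, 1-1-0, 1-10-, 101--, 11-10

-1110, 000-1, 0111-, 11-10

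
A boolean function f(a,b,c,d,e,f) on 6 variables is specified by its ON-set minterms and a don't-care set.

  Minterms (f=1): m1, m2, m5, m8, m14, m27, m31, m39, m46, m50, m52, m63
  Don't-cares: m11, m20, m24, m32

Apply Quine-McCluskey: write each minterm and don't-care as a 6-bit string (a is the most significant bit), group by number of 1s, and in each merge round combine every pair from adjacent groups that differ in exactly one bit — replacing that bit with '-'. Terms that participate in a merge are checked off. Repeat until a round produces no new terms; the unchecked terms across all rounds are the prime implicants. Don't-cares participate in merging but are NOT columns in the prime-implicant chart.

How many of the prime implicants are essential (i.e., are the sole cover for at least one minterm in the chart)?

size-2^0 implicants → 000001(✓)  000010  000101(✓)  001000(✓)  001011(✓)  001110(✓)  010100(✓)  011000(✓)  011011(✓)  011111(✓)  100000  100111  101110(✓)  110010  110100(✓)  111111(✓)
size-2^1 implicants → -01110  -10100  -11111  0-1000  0-1011  000-01  011-11
Unchecked terms (primes): -01110, -10100, -11111, 0-1000, 0-1011, 000-01, 000010, 011-11, 100000, 100111, 110010
Minterm coverage:
  m1 ⊆ 000-01 [E]
  m2 ⊆ 000010 [E]
  m5 ⊆ 000-01 [E]
  m8 ⊆ 0-1000 [E]
  m14 ⊆ -01110 [E]
  m27 ⊆ 0-1011,011-11
  m31 ⊆ -11111,011-11
  m39 ⊆ 100111 [E]
  m46 ⊆ -01110 [E]
  m50 ⊆ 110010 [E]
  m52 ⊆ -10100 [E]
  m63 ⊆ -11111 [E]
E = {-01110, -10100, -11111, 0-1000, 000-01, 000010, 100111, 110010}

8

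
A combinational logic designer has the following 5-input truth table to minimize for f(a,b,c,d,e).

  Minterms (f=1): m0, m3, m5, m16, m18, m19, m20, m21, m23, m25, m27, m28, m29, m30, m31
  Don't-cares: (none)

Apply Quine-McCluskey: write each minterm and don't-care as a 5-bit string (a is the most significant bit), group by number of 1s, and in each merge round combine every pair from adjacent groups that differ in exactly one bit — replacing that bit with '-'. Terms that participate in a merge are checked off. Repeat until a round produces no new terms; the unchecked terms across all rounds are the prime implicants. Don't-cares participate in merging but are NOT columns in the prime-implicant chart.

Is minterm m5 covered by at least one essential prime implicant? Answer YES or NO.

size-2^0 implicants → 00000(✓)  00011(✓)  00101(✓)  10000(✓)  10010(✓)  10011(✓)  10100(✓)  10101(✓)  10111(✓)  11001(✓)  11011(✓)  11100(✓)  11101(✓)  11110(✓)  11111(✓)
size-2^1 implicants → -0000  -0011  -0101  1-011(✓)  1-100(✓)  1-101(✓)  1-111(✓)  10-00  10-11(✓)  100-0  1001-  101-1(✓)  1010-(✓)  11-01(✓)  11-11(✓)  110-1(✓)  111-0(✓)  111-1(✓)  1110-(✓)  1111-(✓)
size-2^2 implicants → 1--11  1-1-1  1-10-  11--1  111--
Unchecked terms (primes): -0000, -0011, -0101, 1--11, 1-1-1, 1-10-, 10-00, 100-0, 1001-, 11--1, 111--
Minterm coverage:
  m0 ⊆ -0000 [E]
  m3 ⊆ -0011 [E]
  m5 ⊆ -0101 [E]
  m16 ⊆ -0000,10-00,100-0
  m18 ⊆ 100-0,1001-
  m19 ⊆ -0011,1--11,1001-
  m20 ⊆ 1-10-,10-00
  m21 ⊆ -0101,1-1-1,1-10-
  m23 ⊆ 1--11,1-1-1
  m25 ⊆ 11--1 [E]
  m27 ⊆ 1--11,11--1
  m28 ⊆ 1-10-,111--
  m29 ⊆ 1-1-1,1-10-,11--1,111--
  m30 ⊆ 111-- [E]
  m31 ⊆ 1--11,1-1-1,11--1,111--
E = {-0000, -0011, -0101, 11--1, 111--}

YES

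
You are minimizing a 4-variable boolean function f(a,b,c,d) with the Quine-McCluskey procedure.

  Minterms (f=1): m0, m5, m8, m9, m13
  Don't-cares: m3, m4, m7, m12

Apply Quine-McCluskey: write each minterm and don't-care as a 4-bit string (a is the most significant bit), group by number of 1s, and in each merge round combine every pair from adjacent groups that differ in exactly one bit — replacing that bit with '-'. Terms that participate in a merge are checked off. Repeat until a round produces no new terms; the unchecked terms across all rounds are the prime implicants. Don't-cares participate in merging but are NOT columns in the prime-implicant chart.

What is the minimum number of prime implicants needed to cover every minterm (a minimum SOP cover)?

3

[col 0] 0000*, 0011*, 0100*, 0101*, 0111*, 1000*, 1001*, 1100*, 1101*
[col 1] -000*, -100*, -101*, 0-00*, 0-11, 01-1, 010-*, 1-00*, 1-01*, 100-*, 110-*
[col 2] --00, -10-, 1-0-
Prime implicants: --00, -10-, 0-11, 01-1, 1-0-
PI chart (minterm → PIs covering it):
  0 | --00  (sole → essential)
  5 | -10-,01-1
  8 | --00,1-0-
  9 | 1-0-  (sole → essential)
  13 | -10-,1-0-
Essential prime implicants: --00, 1-0-
Petrick residual → -10-
Minimum SOP uses 3 PIs: c'd' + bc' + ac'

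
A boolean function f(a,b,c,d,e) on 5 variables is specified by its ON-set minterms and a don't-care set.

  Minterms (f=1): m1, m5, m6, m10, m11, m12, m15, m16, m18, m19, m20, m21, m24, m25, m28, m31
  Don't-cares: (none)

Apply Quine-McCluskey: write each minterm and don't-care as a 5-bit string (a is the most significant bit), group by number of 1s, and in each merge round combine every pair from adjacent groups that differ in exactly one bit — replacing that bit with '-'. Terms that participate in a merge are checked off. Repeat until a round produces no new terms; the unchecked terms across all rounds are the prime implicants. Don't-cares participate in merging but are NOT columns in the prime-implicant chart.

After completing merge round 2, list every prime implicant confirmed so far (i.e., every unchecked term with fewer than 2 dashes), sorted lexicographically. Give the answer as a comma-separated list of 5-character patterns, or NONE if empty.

-0101, -1100, -1111, 00-01, 00110, 01-11, 0101-, 100-0, 1001-, 1010-, 1100-

size-2^0 implicants → 00001(✓)  00101(✓)  00110  01010(✓)  01011(✓)  01100(✓)  01111(✓)  10000(✓)  10010(✓)  10011(✓)  10100(✓)  10101(✓)  11000(✓)  11001(✓)  11100(✓)  11111(✓)
size-2^1 implicants → -0101  -1100  -1111  00-01  01-11  0101-  1-000(✓)  1-100(✓)  10-00(✓)  100-0  1001-  1010-  11-00(✓)  1100-
size-2^2 implicants → 1--00
Unchecked terms (primes): -0101, -1100, -1111, 00-01, 00110, 01-11, 0101-, 1--00, 100-0, 1001-, 1010-, 1100-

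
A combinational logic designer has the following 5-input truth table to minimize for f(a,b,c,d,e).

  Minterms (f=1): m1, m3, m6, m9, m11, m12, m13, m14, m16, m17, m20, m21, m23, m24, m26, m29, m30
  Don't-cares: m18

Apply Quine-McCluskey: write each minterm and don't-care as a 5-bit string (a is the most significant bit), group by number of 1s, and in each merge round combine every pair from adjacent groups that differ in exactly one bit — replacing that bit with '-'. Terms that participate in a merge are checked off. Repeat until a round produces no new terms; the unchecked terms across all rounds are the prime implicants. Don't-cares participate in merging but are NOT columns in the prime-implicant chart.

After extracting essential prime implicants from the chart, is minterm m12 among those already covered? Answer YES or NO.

NO

size-2^0 implicants → 00001(✓)  00011(✓)  00110(✓)  01001(✓)  01011(✓)  01100(✓)  01101(✓)  01110(✓)  10000(✓)  10001(✓)  10010(✓)  10100(✓)  10101(✓)  10111(✓)  11000(✓)  11010(✓)  11101(✓)  11110(✓)
size-2^1 implicants → -0001  -1101  -1110  0-001(✓)  0-011(✓)  0-110  000-1(✓)  01-01  010-1(✓)  011-0  0110-  1-000(✓)  1-010(✓)  1-101  10-00(✓)  10-01(✓)  100-0(✓)  1000-(✓)  101-1  1010-(✓)  11-10  110-0(✓)
size-2^2 implicants → 0-0-1  1-0-0  10-0-
Unchecked terms (primes): -0001, -1101, -1110, 0-0-1, 0-110, 01-01, 011-0, 0110-, 1-0-0, 1-101, 10-0-, 101-1, 11-10
Minterm coverage:
  m1 ⊆ -0001,0-0-1
  m3 ⊆ 0-0-1 [E]
  m6 ⊆ 0-110 [E]
  m9 ⊆ 0-0-1,01-01
  m11 ⊆ 0-0-1 [E]
  m12 ⊆ 011-0,0110-
  m13 ⊆ -1101,01-01,0110-
  m14 ⊆ -1110,0-110,011-0
  m16 ⊆ 1-0-0,10-0-
  m17 ⊆ -0001,10-0-
  m20 ⊆ 10-0- [E]
  m21 ⊆ 1-101,10-0-,101-1
  m23 ⊆ 101-1 [E]
  m24 ⊆ 1-0-0 [E]
  m26 ⊆ 1-0-0,11-10
  m29 ⊆ -1101,1-101
  m30 ⊆ -1110,11-10
E = {0-0-1, 0-110, 1-0-0, 10-0-, 101-1}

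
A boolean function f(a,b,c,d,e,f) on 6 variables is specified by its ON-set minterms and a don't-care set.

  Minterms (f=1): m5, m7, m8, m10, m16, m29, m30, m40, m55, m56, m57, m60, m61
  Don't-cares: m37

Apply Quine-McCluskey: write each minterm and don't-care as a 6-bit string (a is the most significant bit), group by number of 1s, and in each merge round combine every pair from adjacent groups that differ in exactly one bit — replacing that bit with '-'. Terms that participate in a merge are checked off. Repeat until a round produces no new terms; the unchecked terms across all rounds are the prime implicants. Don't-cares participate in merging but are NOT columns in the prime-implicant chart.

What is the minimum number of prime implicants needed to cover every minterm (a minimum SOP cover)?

8

Round 0: 000101✓ 000111✓ 001000✓ 001010✓ 010000 011101✓ 011110 100101✓ 101000✓ 110111 111000✓ 111001✓ 111100✓ 111101✓
Round 1: -00101 -01000 -11101 0001-1 0010-0 1-1000 111-00✓ 111-01✓ 11100-✓ 11110-✓
Round 2: 111-0-
PIs = {-00101, -01000, -11101, 0001-1, 0010-0, 010000, 011110, 1-1000, 110111, 111-0-}
Coverage chart:
  m5: -00101,0001-1
  m7: 0001-1 ←essential
  m8: -01000,0010-0
  m10: 0010-0 ←essential
  m16: 010000 ←essential
  m29: -11101 ←essential
  m30: 011110 ←essential
  m40: -01000,1-1000
  m55: 110111 ←essential
  m56: 1-1000,111-0-
  m57: 111-0- ←essential
  m60: 111-0- ←essential
  m61: -11101,111-0-
Essential: -11101, 0001-1, 0010-0, 010000, 011110, 110111, 111-0-
Petrick residual → -01000
Min cover (8 terms): b'cd'e'f' + bcde'f + a'b'c'df + a'b'cd'f' + a'bc'd'e'f' + a'bcdef' + abc'def + abce'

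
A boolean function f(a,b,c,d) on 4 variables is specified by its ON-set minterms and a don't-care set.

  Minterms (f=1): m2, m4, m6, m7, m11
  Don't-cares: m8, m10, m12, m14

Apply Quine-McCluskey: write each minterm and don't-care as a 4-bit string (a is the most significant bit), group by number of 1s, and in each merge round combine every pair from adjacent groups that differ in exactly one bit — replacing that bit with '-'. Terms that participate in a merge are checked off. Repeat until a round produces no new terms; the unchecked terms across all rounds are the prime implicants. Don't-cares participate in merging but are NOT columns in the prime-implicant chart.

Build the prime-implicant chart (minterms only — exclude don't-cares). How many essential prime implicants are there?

4

Round 0: 0010✓ 0100✓ 0110✓ 0111✓ 1000✓ 1010✓ 1011✓ 1100✓ 1110✓
Round 1: -010✓ -100✓ -110✓ 0-10✓ 01-0✓ 011- 1-00✓ 1-10✓ 10-0✓ 101- 11-0✓
Round 2: --10 -1-0 1--0
PIs = {--10, -1-0, 011-, 1--0, 101-}
Coverage chart:
  m2: --10 ←essential
  m4: -1-0 ←essential
  m6: --10,-1-0,011-
  m7: 011- ←essential
  m11: 101- ←essential
Essential: --10, -1-0, 011-, 101-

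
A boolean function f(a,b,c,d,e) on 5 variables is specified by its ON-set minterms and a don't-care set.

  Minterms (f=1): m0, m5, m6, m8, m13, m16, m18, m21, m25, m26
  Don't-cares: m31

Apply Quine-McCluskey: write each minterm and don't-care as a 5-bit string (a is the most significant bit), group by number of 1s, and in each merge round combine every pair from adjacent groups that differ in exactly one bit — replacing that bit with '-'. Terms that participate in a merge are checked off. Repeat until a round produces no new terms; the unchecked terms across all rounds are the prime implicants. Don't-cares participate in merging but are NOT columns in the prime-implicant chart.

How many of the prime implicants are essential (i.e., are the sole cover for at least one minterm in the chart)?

Round 0: 00000✓ 00101✓ 00110 01000✓ 01101✓ 10000✓ 10010✓ 10101✓ 11001 11010✓ 11111
Round 1: -0000 -0101 0-000 0-101 1-010 100-0
PIs = {-0000, -0101, 0-000, 0-101, 00110, 1-010, 100-0, 11001, 11111}
Coverage chart:
  m0: -0000,0-000
  m5: -0101,0-101
  m6: 00110 ←essential
  m8: 0-000 ←essential
  m13: 0-101 ←essential
  m16: -0000,100-0
  m18: 1-010,100-0
  m21: -0101 ←essential
  m25: 11001 ←essential
  m26: 1-010 ←essential
Essential: -0101, 0-000, 0-101, 00110, 1-010, 11001

6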